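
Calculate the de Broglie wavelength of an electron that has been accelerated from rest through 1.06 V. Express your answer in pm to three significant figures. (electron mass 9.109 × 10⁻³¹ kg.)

λ = 1190 pm

KE = eV = 1.602 × 10⁻¹⁹ × 1.060 = 1.698 × 10⁻¹⁹ J.
p = √(2mKE) = √(2 × 9.109 × 10⁻³¹ × 1.698 × 10⁻¹⁹) = 5.562 × 10⁻²⁵ kg·m/s.
λ = h/p = 6.626 × 10⁻³⁴ / 5.562 × 10⁻²⁵ = 1.19 × 10⁻⁹ m = 1190 pm.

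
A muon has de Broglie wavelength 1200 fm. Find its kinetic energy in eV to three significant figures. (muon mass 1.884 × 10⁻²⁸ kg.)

p = h/λ = 6.626 × 10⁻³⁴ / 1.200 × 10⁻¹² = 5.522 × 10⁻²² kg·m/s.
KE = p²/(2m) = (5.522 × 10⁻²²)² / (2 × 1.884 × 10⁻²⁸) = 8.092 × 10⁻¹⁶ J = 5050 eV.

KE = 5050 eV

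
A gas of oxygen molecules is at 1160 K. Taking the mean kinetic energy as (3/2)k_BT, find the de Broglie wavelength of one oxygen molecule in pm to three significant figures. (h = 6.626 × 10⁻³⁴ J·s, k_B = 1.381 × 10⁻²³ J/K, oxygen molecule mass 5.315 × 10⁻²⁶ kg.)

KE = (3/2)k_BT = 1.5 × 1.381 × 10⁻²³ × 1160 = 2.403 × 10⁻²⁰ J.
p = √(2mKE) = √(2 × 5.315 × 10⁻²⁶ × 2.403 × 10⁻²⁰) = 5.054 × 10⁻²³ kg·m/s.
λ = h/p = 1.31 × 10⁻¹¹ m = 13.1 pm.

λ = 13.1 pm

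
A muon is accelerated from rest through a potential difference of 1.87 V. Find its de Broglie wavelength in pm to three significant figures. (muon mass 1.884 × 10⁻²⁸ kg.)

KE = eV = 1.602 × 10⁻¹⁹ × 1.870 = 2.996 × 10⁻¹⁹ J.
p = √(2mKE) = √(2 × 1.884 × 10⁻²⁸ × 2.996 × 10⁻¹⁹) = 1.062 × 10⁻²³ kg·m/s.
λ = h/p = 6.626 × 10⁻³⁴ / 1.062 × 10⁻²³ = 6.24 × 10⁻¹¹ m = 62.4 pm.

λ = 62.4 pm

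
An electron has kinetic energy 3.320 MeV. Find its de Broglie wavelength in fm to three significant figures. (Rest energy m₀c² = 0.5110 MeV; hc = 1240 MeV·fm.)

Total energy E = KE + m₀c² = 3.320 + 0.5110 = 3.8310 MeV.
(pc)² = E² − (m₀c²)² = (3.8310)² − (0.5110)² = 14.42 MeV², so pc = 3.797 MeV.
λ = hc/(pc) = 1240 MeV·fm / 3.797 MeV = 327 fm.

λ = 327 fm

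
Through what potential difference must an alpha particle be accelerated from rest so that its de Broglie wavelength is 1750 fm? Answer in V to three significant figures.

p = h/λ = 6.626 × 10⁻³⁴ / 1.750 × 10⁻¹² = 3.786 × 10⁻²² kg·m/s.
KE = p²/(2m) = 1.079 × 10⁻¹⁷ J.
V = KE/2e = 1.079 × 10⁻¹⁷ / (2 × 1.602 × 10⁻¹⁹) = 33.7 V.

V = 33.7 V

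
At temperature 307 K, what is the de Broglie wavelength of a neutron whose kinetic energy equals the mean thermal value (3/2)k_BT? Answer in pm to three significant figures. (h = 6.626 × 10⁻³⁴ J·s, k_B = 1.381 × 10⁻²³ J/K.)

λ = 144 pm

KE = (3/2)k_BT = 1.5 × 1.381 × 10⁻²³ × 307 = 6.360 × 10⁻²¹ J.
p = √(2mKE) = √(2 × 1.675 × 10⁻²⁷ × 6.360 × 10⁻²¹) = 4.616 × 10⁻²⁴ kg·m/s.
λ = h/p = 1.44 × 10⁻¹⁰ m = 144 pm.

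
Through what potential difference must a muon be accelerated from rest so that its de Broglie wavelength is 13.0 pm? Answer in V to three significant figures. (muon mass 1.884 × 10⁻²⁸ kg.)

p = h/λ = 6.626 × 10⁻³⁴ / 1.300 × 10⁻¹¹ = 5.097 × 10⁻²³ kg·m/s.
KE = p²/(2m) = 6.895 × 10⁻¹⁸ J.
V = KE/e = 6.895 × 10⁻¹⁸ / (1.602 × 10⁻¹⁹) = 43.0 V.

V = 43.0 V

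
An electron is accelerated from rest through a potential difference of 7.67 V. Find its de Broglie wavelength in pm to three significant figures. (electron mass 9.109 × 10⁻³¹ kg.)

KE = eV = 1.602 × 10⁻¹⁹ × 7.670 = 1.229 × 10⁻¹⁸ J.
p = √(2mKE) = √(2 × 9.109 × 10⁻³¹ × 1.229 × 10⁻¹⁸) = 1.496 × 10⁻²⁴ kg·m/s.
λ = h/p = 6.626 × 10⁻³⁴ / 1.496 × 10⁻²⁴ = 4.43 × 10⁻¹⁰ m = 443 pm.

λ = 443 pm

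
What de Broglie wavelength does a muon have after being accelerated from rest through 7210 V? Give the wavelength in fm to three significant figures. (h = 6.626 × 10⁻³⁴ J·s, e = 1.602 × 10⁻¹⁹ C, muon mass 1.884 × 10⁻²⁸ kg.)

KE = eV = 1.602 × 10⁻¹⁹ × 7210 = 1.155 × 10⁻¹⁵ J.
p = √(2mKE) = √(2 × 1.884 × 10⁻²⁸ × 1.155 × 10⁻¹⁵) = 6.597 × 10⁻²² kg·m/s.
λ = h/p = 6.626 × 10⁻³⁴ / 6.597 × 10⁻²² = 1.00 × 10⁻¹² m = 1000 fm.

λ = 1000 fm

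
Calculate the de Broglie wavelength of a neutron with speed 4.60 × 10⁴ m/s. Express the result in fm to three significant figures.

p = mv = 1.675 × 10⁻²⁷ × 4.60 × 10⁴ = 7.705 × 10⁻²³ kg·m/s.
λ = h/p = 6.626 × 10⁻³⁴ / 7.705 × 10⁻²³ = 8.60 × 10⁻¹² m = 8600 fm.

λ = 8600 fm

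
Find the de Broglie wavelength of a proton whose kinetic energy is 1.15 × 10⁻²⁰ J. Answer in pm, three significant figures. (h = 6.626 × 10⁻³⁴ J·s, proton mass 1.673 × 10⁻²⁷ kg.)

p = √(2mKE) = √(2 × 1.673 × 10⁻²⁷ × 1.150 × 10⁻²⁰) = 6.203 × 10⁻²⁴ kg·m/s.
λ = h/p = 6.626 × 10⁻³⁴ / 6.203 × 10⁻²⁴ = 1.07 × 10⁻¹⁰ m = 107 pm.

λ = 107 pm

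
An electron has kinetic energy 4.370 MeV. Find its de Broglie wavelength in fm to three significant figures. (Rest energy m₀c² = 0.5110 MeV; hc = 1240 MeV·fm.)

λ = 255 fm

Total energy E = KE + m₀c² = 4.370 + 0.5110 = 4.8810 MeV.
(pc)² = E² − (m₀c²)² = (4.8810)² − (0.5110)² = 23.56 MeV², so pc = 4.854 MeV.
λ = hc/(pc) = 1240 MeV·fm / 4.854 MeV = 255 fm.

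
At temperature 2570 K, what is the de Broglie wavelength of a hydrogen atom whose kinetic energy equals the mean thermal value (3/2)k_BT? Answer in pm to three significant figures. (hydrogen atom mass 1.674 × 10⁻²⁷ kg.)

KE = (3/2)k_BT = 1.5 × 1.381 × 10⁻²³ × 2570 = 5.324 × 10⁻²⁰ J.
p = √(2mKE) = √(2 × 1.674 × 10⁻²⁷ × 5.324 × 10⁻²⁰) = 1.335 × 10⁻²³ kg·m/s.
λ = h/p = 4.96 × 10⁻¹¹ m = 49.6 pm.

λ = 49.6 pm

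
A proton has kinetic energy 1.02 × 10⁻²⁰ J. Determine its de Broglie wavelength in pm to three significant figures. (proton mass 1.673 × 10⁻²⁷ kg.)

p = √(2mKE) = √(2 × 1.673 × 10⁻²⁷ × 1.020 × 10⁻²⁰) = 5.842 × 10⁻²⁴ kg·m/s.
λ = h/p = 6.626 × 10⁻³⁴ / 5.842 × 10⁻²⁴ = 1.13 × 10⁻¹⁰ m = 113 pm.

λ = 113 pm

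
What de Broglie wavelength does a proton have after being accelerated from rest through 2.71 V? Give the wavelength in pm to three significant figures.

KE = eV = 1.602 × 10⁻¹⁹ × 2.710 = 4.341 × 10⁻¹⁹ J.
p = √(2mKE) = √(2 × 1.673 × 10⁻²⁷ × 4.341 × 10⁻¹⁹) = 3.811 × 10⁻²³ kg·m/s.
λ = h/p = 6.626 × 10⁻³⁴ / 3.811 × 10⁻²³ = 1.74 × 10⁻¹¹ m = 17.4 pm.

λ = 17.4 pm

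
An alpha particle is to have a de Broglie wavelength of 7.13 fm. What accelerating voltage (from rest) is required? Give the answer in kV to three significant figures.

p = h/λ = 6.626 × 10⁻³⁴ / 7.130 × 10⁻¹⁵ = 9.293 × 10⁻²⁰ kg·m/s.
KE = p²/(2m) = 6.498 × 10⁻¹³ J.
V = KE/2e = 6.498 × 10⁻¹³ / (2 × 1.602 × 10⁻¹⁹) = 2030 kV.

V = 2030 kV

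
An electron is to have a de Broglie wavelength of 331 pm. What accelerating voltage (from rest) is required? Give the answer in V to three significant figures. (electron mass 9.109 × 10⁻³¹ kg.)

p = h/λ = 6.626 × 10⁻³⁴ / 3.310 × 10⁻¹⁰ = 2.002 × 10⁻²⁴ kg·m/s.
KE = p²/(2m) = 2.200 × 10⁻¹⁸ J.
V = KE/e = 2.200 × 10⁻¹⁸ / (1.602 × 10⁻¹⁹) = 13.7 V.

V = 13.7 V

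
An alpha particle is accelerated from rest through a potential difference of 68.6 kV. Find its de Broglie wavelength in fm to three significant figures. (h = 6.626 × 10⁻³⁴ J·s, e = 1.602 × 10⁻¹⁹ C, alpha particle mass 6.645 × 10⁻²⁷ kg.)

λ = 38.8 fm

KE = 2eV = 2 × 1.602 × 10⁻¹⁹ × 6.860 × 10⁴ = 2.198 × 10⁻¹⁴ J.
p = √(2mKE) = √(2 × 6.645 × 10⁻²⁷ × 2.198 × 10⁻¹⁴) = 1.709 × 10⁻²⁰ kg·m/s.
λ = h/p = 6.626 × 10⁻³⁴ / 1.709 × 10⁻²⁰ = 3.88 × 10⁻¹⁴ m = 38.8 fm.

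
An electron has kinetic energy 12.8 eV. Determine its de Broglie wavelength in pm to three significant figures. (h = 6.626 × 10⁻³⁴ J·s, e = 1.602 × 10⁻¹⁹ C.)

KE = 12.8 eV = 2.051 × 10⁻¹⁸ J.
p = √(2mKE) = √(2 × 9.109 × 10⁻³¹ × 2.051 × 10⁻¹⁸) = 1.933 × 10⁻²⁴ kg·m/s.
λ = h/p = 6.626 × 10⁻³⁴ / 1.933 × 10⁻²⁴ = 3.43 × 10⁻¹⁰ m = 343 pm.

λ = 343 pm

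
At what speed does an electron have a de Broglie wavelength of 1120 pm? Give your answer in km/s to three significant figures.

v = 649 km/s

p = h/λ = 6.626 × 10⁻³⁴ / 1.120 × 10⁻⁹ = 5.916 × 10⁻²⁵ kg·m/s.
v = p/m = 5.916 × 10⁻²⁵ / 9.109 × 10⁻³¹ = 6.49 × 10⁵ m/s = 649 km/s.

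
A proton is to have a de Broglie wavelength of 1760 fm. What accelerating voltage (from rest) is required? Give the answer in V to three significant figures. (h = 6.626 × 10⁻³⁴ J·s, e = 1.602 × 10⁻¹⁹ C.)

V = 264 V

p = h/λ = 6.626 × 10⁻³⁴ / 1.760 × 10⁻¹² = 3.765 × 10⁻²² kg·m/s.
KE = p²/(2m) = 4.236 × 10⁻¹⁷ J.
V = KE/e = 4.236 × 10⁻¹⁷ / (1.602 × 10⁻¹⁹) = 264 V.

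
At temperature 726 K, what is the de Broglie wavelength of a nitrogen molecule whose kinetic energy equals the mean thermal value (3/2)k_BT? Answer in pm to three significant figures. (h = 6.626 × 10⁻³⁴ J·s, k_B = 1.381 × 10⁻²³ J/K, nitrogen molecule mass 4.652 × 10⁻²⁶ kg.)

λ = 17.7 pm

KE = (3/2)k_BT = 1.5 × 1.381 × 10⁻²³ × 726 = 1.504 × 10⁻²⁰ J.
p = √(2mKE) = √(2 × 4.652 × 10⁻²⁶ × 1.504 × 10⁻²⁰) = 3.741 × 10⁻²³ kg·m/s.
λ = h/p = 1.77 × 10⁻¹¹ m = 17.7 pm.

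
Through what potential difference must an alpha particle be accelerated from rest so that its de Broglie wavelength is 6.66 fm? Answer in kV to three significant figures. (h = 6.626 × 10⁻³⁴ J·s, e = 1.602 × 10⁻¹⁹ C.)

V = 2320 kV

p = h/λ = 6.626 × 10⁻³⁴ / 6.660 × 10⁻¹⁵ = 9.949 × 10⁻²⁰ kg·m/s.
KE = p²/(2m) = 7.448 × 10⁻¹³ J.
V = KE/2e = 7.448 × 10⁻¹³ / (2 × 1.602 × 10⁻¹⁹) = 2320 kV.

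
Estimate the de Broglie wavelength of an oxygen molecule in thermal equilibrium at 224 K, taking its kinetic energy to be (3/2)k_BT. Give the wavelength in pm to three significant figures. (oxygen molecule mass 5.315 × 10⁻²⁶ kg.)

KE = (3/2)k_BT = 1.5 × 1.381 × 10⁻²³ × 224 = 4.640 × 10⁻²¹ J.
p = √(2mKE) = √(2 × 5.315 × 10⁻²⁶ × 4.640 × 10⁻²¹) = 2.221 × 10⁻²³ kg·m/s.
λ = h/p = 2.98 × 10⁻¹¹ m = 29.8 pm.

λ = 29.8 pm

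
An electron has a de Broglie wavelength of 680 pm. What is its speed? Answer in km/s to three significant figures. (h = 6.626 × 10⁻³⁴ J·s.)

v = 1070 km/s

p = h/λ = 6.626 × 10⁻³⁴ / 6.800 × 10⁻¹⁰ = 9.744 × 10⁻²⁵ kg·m/s.
v = p/m = 9.744 × 10⁻²⁵ / 9.109 × 10⁻³¹ = 1.07 × 10⁶ m/s = 1070 km/s.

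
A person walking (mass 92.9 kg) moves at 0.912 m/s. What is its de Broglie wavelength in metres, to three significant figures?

p = mv = 92.9 × 0.912 = 8.472 × 10¹ kg·m/s.
λ = h/p = 6.626 × 10⁻³⁴ / 8.472 × 10¹ = 7.82 × 10⁻³⁶ m.

λ = 7.82 × 10⁻³⁶ m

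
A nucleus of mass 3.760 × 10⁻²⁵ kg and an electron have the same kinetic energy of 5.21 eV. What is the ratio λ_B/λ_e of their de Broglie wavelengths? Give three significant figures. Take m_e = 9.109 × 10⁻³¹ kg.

At fixed KE, p = √(2mKE) so λ = h/p ∝ 1/√m.
λ_B/λ_e = √(m_e/m_B) = √(9.109 × 10⁻³¹/3.760 × 10⁻²⁵) = √(2.423 × 10⁻⁶) = 1.56 × 10⁻³.

λ_B/λ_e = 1.56 × 10⁻³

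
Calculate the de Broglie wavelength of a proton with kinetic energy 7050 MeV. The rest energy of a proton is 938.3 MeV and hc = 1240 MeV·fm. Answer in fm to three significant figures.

λ = 0.156 fm

Total energy E = KE + m₀c² = 7050 + 938.3 = 7988.3 MeV.
(pc)² = E² − (m₀c²)² = (7988.3)² − (938.3)² = 6.293 × 10⁷ MeV², so pc = 7933 MeV.
λ = hc/(pc) = 1240 MeV·fm / 7933 MeV = 0.156 fm.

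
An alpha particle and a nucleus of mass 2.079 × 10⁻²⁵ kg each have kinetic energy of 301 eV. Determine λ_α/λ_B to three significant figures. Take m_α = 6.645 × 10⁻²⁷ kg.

At fixed KE, p = √(2mKE) so λ = h/p ∝ 1/√m.
λ_α/λ_B = √(m_B/m_α) = √(2.079 × 10⁻²⁵/6.645 × 10⁻²⁷) = √(31.29) = 5.59.

λ_α/λ_B = 5.59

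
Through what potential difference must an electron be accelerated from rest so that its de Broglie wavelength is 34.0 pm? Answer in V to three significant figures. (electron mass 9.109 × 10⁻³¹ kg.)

V = 1300 V

p = h/λ = 6.626 × 10⁻³⁴ / 3.400 × 10⁻¹¹ = 1.949 × 10⁻²³ kg·m/s.
KE = p²/(2m) = 2.085 × 10⁻¹⁶ J.
V = KE/e = 2.085 × 10⁻¹⁶ / (1.602 × 10⁻¹⁹) = 1300 V.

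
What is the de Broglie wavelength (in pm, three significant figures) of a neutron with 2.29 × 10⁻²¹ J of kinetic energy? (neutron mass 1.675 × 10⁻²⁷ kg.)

λ = 239 pm

p = √(2mKE) = √(2 × 1.675 × 10⁻²⁷ × 2.290 × 10⁻²¹) = 2.770 × 10⁻²⁴ kg·m/s.
λ = h/p = 6.626 × 10⁻³⁴ / 2.770 × 10⁻²⁴ = 2.39 × 10⁻¹⁰ m = 239 pm.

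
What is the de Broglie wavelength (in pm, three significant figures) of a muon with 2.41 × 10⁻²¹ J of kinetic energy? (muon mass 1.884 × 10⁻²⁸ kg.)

λ = 695 pm

p = √(2mKE) = √(2 × 1.884 × 10⁻²⁸ × 2.410 × 10⁻²¹) = 9.529 × 10⁻²⁵ kg·m/s.
λ = h/p = 6.626 × 10⁻³⁴ / 9.529 × 10⁻²⁵ = 6.95 × 10⁻¹⁰ m = 695 pm.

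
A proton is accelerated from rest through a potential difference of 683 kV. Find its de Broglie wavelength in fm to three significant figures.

KE = eV = 1.602 × 10⁻¹⁹ × 6.830 × 10⁵ = 1.094 × 10⁻¹³ J.
p = √(2mKE) = √(2 × 1.673 × 10⁻²⁷ × 1.094 × 10⁻¹³) = 1.913 × 10⁻²⁰ kg·m/s.
λ = h/p = 6.626 × 10⁻³⁴ / 1.913 × 10⁻²⁰ = 3.46 × 10⁻¹⁴ m = 34.6 fm.

λ = 34.6 fm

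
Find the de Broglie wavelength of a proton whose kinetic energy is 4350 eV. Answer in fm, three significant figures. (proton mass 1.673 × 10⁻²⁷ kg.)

λ = 434 fm

KE = 4350 eV = 6.969 × 10⁻¹⁶ J.
p = √(2mKE) = √(2 × 1.673 × 10⁻²⁷ × 6.969 × 10⁻¹⁶) = 1.527 × 10⁻²¹ kg·m/s.
λ = h/p = 6.626 × 10⁻³⁴ / 1.527 × 10⁻²¹ = 4.34 × 10⁻¹³ m = 434 fm.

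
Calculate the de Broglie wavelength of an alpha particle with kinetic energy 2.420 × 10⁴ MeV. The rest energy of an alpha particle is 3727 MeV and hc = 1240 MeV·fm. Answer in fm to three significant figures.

Total energy E = KE + m₀c² = 2.420 × 10⁴ + 3727 = 27927 MeV.
(pc)² = E² − (m₀c²)² = (27927)² − (3727)² = 7.660 × 10⁸ MeV², so pc = 2.768 × 10⁴ MeV.
λ = hc/(pc) = 1240 MeV·fm / 2.768 × 10⁴ MeV = 0.0448 fm.

λ = 0.0448 fm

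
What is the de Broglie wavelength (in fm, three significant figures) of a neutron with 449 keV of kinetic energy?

KE = 449 keV = 7.193 × 10⁻¹⁴ J.
p = √(2mKE) = √(2 × 1.675 × 10⁻²⁷ × 7.193 × 10⁻¹⁴) = 1.552 × 10⁻²⁰ kg·m/s.
λ = h/p = 6.626 × 10⁻³⁴ / 1.552 × 10⁻²⁰ = 4.27 × 10⁻¹⁴ m = 42.7 fm.

λ = 42.7 fm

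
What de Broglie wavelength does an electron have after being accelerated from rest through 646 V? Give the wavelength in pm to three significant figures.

KE = eV = 1.602 × 10⁻¹⁹ × 646.0 = 1.035 × 10⁻¹⁶ J.
p = √(2mKE) = √(2 × 9.109 × 10⁻³¹ × 1.035 × 10⁻¹⁶) = 1.373 × 10⁻²³ kg·m/s.
λ = h/p = 6.626 × 10⁻³⁴ / 1.373 × 10⁻²³ = 4.83 × 10⁻¹¹ m = 48.3 pm.

λ = 48.3 pm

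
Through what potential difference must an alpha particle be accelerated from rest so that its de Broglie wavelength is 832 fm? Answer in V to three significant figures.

V = 149 V

p = h/λ = 6.626 × 10⁻³⁴ / 8.320 × 10⁻¹³ = 7.964 × 10⁻²² kg·m/s.
KE = p²/(2m) = 4.772 × 10⁻¹⁷ J.
V = KE/2e = 4.772 × 10⁻¹⁷ / (2 × 1.602 × 10⁻¹⁹) = 149 V.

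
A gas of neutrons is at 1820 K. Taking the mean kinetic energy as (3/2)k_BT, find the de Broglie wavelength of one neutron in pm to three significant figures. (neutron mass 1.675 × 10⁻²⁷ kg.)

KE = (3/2)k_BT = 1.5 × 1.381 × 10⁻²³ × 1820 = 3.770 × 10⁻²⁰ J.
p = √(2mKE) = √(2 × 1.675 × 10⁻²⁷ × 3.770 × 10⁻²⁰) = 1.124 × 10⁻²³ kg·m/s.
λ = h/p = 5.90 × 10⁻¹¹ m = 59.0 pm.

λ = 59.0 pm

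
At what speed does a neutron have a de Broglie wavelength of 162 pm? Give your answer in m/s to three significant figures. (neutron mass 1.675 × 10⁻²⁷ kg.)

p = h/λ = 6.626 × 10⁻³⁴ / 1.620 × 10⁻¹⁰ = 4.090 × 10⁻²⁴ kg·m/s.
v = p/m = 4.090 × 10⁻²⁴ / 1.675 × 10⁻²⁷ = 2.44 × 10³ m/s = 2440 m/s.

v = 2440 m/s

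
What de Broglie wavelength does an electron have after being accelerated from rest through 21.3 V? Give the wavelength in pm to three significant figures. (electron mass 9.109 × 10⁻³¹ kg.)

λ = 266 pm

KE = eV = 1.602 × 10⁻¹⁹ × 21.30 = 3.412 × 10⁻¹⁸ J.
p = √(2mKE) = √(2 × 9.109 × 10⁻³¹ × 3.412 × 10⁻¹⁸) = 2.493 × 10⁻²⁴ kg·m/s.
λ = h/p = 6.626 × 10⁻³⁴ / 2.493 × 10⁻²⁴ = 2.66 × 10⁻¹⁰ m = 266 pm.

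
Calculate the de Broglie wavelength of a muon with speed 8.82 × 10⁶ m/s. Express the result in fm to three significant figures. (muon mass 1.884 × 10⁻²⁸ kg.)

λ = 399 fm

p = mv = 1.884 × 10⁻²⁸ × 8.82 × 10⁶ = 1.662 × 10⁻²¹ kg·m/s.
λ = h/p = 6.626 × 10⁻³⁴ / 1.662 × 10⁻²¹ = 3.99 × 10⁻¹³ m = 399 fm.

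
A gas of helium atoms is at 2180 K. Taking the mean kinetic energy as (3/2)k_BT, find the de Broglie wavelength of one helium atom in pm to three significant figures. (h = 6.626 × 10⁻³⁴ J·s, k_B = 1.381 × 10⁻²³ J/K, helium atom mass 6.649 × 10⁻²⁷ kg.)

KE = (3/2)k_BT = 1.5 × 1.381 × 10⁻²³ × 2180 = 4.516 × 10⁻²⁰ J.
p = √(2mKE) = √(2 × 6.649 × 10⁻²⁷ × 4.516 × 10⁻²⁰) = 2.451 × 10⁻²³ kg·m/s.
λ = h/p = 2.70 × 10⁻¹¹ m = 27.0 pm.

λ = 27.0 pm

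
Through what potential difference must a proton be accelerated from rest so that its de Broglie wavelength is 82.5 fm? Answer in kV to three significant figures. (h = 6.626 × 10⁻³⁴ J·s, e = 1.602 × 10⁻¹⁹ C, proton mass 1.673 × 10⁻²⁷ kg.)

p = h/λ = 6.626 × 10⁻³⁴ / 8.250 × 10⁻¹⁴ = 8.032 × 10⁻²¹ kg·m/s.
KE = p²/(2m) = 1.928 × 10⁻¹⁴ J.
V = KE/e = 1.928 × 10⁻¹⁴ / (1.602 × 10⁻¹⁹) = 120 kV.

V = 120 kV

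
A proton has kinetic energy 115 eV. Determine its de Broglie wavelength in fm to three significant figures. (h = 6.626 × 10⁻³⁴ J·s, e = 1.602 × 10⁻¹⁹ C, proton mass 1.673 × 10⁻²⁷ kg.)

λ = 2670 fm

KE = 115 eV = 1.842 × 10⁻¹⁷ J.
p = √(2mKE) = √(2 × 1.673 × 10⁻²⁷ × 1.842 × 10⁻¹⁷) = 2.483 × 10⁻²² kg·m/s.
λ = h/p = 6.626 × 10⁻³⁴ / 2.483 × 10⁻²² = 2.67 × 10⁻¹² m = 2670 fm.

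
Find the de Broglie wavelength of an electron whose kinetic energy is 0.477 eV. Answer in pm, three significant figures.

KE = 0.477 eV = 7.642 × 10⁻²⁰ J.
p = √(2mKE) = √(2 × 9.109 × 10⁻³¹ × 7.642 × 10⁻²⁰) = 3.731 × 10⁻²⁵ kg·m/s.
λ = h/p = 6.626 × 10⁻³⁴ / 3.731 × 10⁻²⁵ = 1.78 × 10⁻⁹ m = 1780 pm.

λ = 1780 pm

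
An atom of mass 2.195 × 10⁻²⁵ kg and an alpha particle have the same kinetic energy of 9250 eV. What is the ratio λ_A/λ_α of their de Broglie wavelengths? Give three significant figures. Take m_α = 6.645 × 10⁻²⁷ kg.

At fixed KE, p = √(2mKE) so λ = h/p ∝ 1/√m.
λ_A/λ_α = √(m_α/m_A) = √(6.645 × 10⁻²⁷/2.195 × 10⁻²⁵) = √(0.03027) = 0.174.

λ_A/λ_α = 0.174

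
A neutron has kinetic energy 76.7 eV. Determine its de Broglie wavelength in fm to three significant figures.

λ = 3270 fm

KE = 76.7 eV = 1.229 × 10⁻¹⁷ J.
p = √(2mKE) = √(2 × 1.675 × 10⁻²⁷ × 1.229 × 10⁻¹⁷) = 2.029 × 10⁻²² kg·m/s.
λ = h/p = 6.626 × 10⁻³⁴ / 2.029 × 10⁻²² = 3.27 × 10⁻¹² m = 3270 fm.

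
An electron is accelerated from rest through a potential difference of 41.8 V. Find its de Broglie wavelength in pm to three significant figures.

λ = 190 pm

KE = eV = 1.602 × 10⁻¹⁹ × 41.80 = 6.696 × 10⁻¹⁸ J.
p = √(2mKE) = √(2 × 9.109 × 10⁻³¹ × 6.696 × 10⁻¹⁸) = 3.493 × 10⁻²⁴ kg·m/s.
λ = h/p = 6.626 × 10⁻³⁴ / 3.493 × 10⁻²⁴ = 1.90 × 10⁻¹⁰ m = 190 pm.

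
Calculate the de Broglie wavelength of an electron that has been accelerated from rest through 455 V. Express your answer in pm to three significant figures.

KE = eV = 1.602 × 10⁻¹⁹ × 455.0 = 7.289 × 10⁻¹⁷ J.
p = √(2mKE) = √(2 × 9.109 × 10⁻³¹ × 7.289 × 10⁻¹⁷) = 1.152 × 10⁻²³ kg·m/s.
λ = h/p = 6.626 × 10⁻³⁴ / 1.152 × 10⁻²³ = 5.75 × 10⁻¹¹ m = 57.5 pm.

λ = 57.5 pm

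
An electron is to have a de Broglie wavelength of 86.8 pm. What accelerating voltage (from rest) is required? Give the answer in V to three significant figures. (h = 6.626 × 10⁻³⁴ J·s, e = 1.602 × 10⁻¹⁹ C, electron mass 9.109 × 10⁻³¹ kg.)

p = h/λ = 6.626 × 10⁻³⁴ / 8.680 × 10⁻¹¹ = 7.634 × 10⁻²⁴ kg·m/s.
KE = p²/(2m) = 3.199 × 10⁻¹⁷ J.
V = KE/e = 3.199 × 10⁻¹⁷ / (1.602 × 10⁻¹⁹) = 200 V.

V = 200 V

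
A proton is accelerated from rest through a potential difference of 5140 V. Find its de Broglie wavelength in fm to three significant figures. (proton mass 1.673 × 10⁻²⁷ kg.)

KE = eV = 1.602 × 10⁻¹⁹ × 5140 = 8.234 × 10⁻¹⁶ J.
p = √(2mKE) = √(2 × 1.673 × 10⁻²⁷ × 8.234 × 10⁻¹⁶) = 1.660 × 10⁻²¹ kg·m/s.
λ = h/p = 6.626 × 10⁻³⁴ / 1.660 × 10⁻²¹ = 3.99 × 10⁻¹³ m = 399 fm.

λ = 399 fm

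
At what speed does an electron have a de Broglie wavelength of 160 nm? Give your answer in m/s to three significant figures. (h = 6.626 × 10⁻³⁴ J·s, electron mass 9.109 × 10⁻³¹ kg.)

p = h/λ = 6.626 × 10⁻³⁴ / 1.600 × 10⁻⁷ = 4.141 × 10⁻²⁷ kg·m/s.
v = p/m = 4.141 × 10⁻²⁷ / 9.109 × 10⁻³¹ = 4.55 × 10³ m/s = 4550 m/s.

v = 4550 m/s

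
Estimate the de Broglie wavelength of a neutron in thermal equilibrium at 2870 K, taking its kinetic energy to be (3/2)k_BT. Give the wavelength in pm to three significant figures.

λ = 47.0 pm

KE = (3/2)k_BT = 1.5 × 1.381 × 10⁻²³ × 2870 = 5.945 × 10⁻²⁰ J.
p = √(2mKE) = √(2 × 1.675 × 10⁻²⁷ × 5.945 × 10⁻²⁰) = 1.411 × 10⁻²³ kg·m/s.
λ = h/p = 4.70 × 10⁻¹¹ m = 47.0 pm.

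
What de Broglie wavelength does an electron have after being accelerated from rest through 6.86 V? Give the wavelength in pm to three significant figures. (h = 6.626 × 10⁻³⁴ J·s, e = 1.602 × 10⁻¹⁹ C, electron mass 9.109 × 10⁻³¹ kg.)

λ = 468 pm

KE = eV = 1.602 × 10⁻¹⁹ × 6.860 = 1.099 × 10⁻¹⁸ J.
p = √(2mKE) = √(2 × 9.109 × 10⁻³¹ × 1.099 × 10⁻¹⁸) = 1.415 × 10⁻²⁴ kg·m/s.
λ = h/p = 6.626 × 10⁻³⁴ / 1.415 × 10⁻²⁴ = 4.68 × 10⁻¹⁰ m = 468 pm.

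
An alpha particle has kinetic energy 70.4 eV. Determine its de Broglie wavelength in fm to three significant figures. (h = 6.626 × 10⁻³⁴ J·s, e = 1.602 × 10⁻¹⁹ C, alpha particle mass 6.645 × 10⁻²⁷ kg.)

KE = 70.4 eV = 1.128 × 10⁻¹⁷ J.
p = √(2mKE) = √(2 × 6.645 × 10⁻²⁷ × 1.128 × 10⁻¹⁷) = 3.872 × 10⁻²² kg·m/s.
λ = h/p = 6.626 × 10⁻³⁴ / 3.872 × 10⁻²² = 1.71 × 10⁻¹² m = 1710 fm.

λ = 1710 fm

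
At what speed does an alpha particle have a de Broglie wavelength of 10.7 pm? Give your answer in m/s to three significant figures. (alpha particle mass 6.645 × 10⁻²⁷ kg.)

p = h/λ = 6.626 × 10⁻³⁴ / 1.070 × 10⁻¹¹ = 6.193 × 10⁻²³ kg·m/s.
v = p/m = 6.193 × 10⁻²³ / 6.645 × 10⁻²⁷ = 9.32 × 10³ m/s = 9320 m/s.

v = 9320 m/s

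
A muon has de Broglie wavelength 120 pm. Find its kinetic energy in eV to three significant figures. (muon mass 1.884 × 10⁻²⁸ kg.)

KE = 0.505 eV

p = h/λ = 6.626 × 10⁻³⁴ / 1.200 × 10⁻¹⁰ = 5.522 × 10⁻²⁴ kg·m/s.
KE = p²/(2m) = (5.522 × 10⁻²⁴)² / (2 × 1.884 × 10⁻²⁸) = 8.092 × 10⁻²⁰ J = 0.505 eV.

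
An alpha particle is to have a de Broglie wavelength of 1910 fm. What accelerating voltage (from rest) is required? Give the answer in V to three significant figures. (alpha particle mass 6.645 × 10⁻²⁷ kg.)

V = 28.3 V

p = h/λ = 6.626 × 10⁻³⁴ / 1.910 × 10⁻¹² = 3.469 × 10⁻²² kg·m/s.
KE = p²/(2m) = 9.055 × 10⁻¹⁸ J.
V = KE/2e = 9.055 × 10⁻¹⁸ / (2 × 1.602 × 10⁻¹⁹) = 28.3 V.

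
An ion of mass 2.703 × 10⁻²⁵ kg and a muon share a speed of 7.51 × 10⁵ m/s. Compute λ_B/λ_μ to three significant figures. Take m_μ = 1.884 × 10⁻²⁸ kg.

At fixed v, p = mv so λ = h/(mv) ∝ 1/m.
λ_B/λ_μ = m_μ/m_B = 1.884 × 10⁻²⁸/2.703 × 10⁻²⁵ = 6.97 × 10⁻⁴.

λ_B/λ_μ = 6.97 × 10⁻⁴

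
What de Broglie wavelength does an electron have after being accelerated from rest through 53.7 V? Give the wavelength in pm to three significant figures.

λ = 167 pm

KE = eV = 1.602 × 10⁻¹⁹ × 53.70 = 8.603 × 10⁻¹⁸ J.
p = √(2mKE) = √(2 × 9.109 × 10⁻³¹ × 8.603 × 10⁻¹⁸) = 3.959 × 10⁻²⁴ kg·m/s.
λ = h/p = 6.626 × 10⁻³⁴ / 3.959 × 10⁻²⁴ = 1.67 × 10⁻¹⁰ m = 167 pm.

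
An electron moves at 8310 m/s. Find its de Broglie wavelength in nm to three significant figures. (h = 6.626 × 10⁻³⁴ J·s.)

p = mv = 9.109 × 10⁻³¹ × 8310 = 7.570 × 10⁻²⁷ kg·m/s.
λ = h/p = 6.626 × 10⁻³⁴ / 7.570 × 10⁻²⁷ = 8.75 × 10⁻⁸ m = 87.5 nm.

λ = 87.5 nm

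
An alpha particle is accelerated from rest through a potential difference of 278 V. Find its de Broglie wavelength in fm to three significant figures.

KE = 2eV = 2 × 1.602 × 10⁻¹⁹ × 278.0 = 8.907 × 10⁻¹⁷ J.
p = √(2mKE) = √(2 × 6.645 × 10⁻²⁷ × 8.907 × 10⁻¹⁷) = 1.088 × 10⁻²¹ kg·m/s.
λ = h/p = 6.626 × 10⁻³⁴ / 1.088 × 10⁻²¹ = 6.09 × 10⁻¹³ m = 609 fm.

λ = 609 fm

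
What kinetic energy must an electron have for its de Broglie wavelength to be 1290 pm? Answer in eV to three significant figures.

p = h/λ = 6.626 × 10⁻³⁴ / 1.290 × 10⁻⁹ = 5.136 × 10⁻²⁵ kg·m/s.
KE = p²/(2m) = (5.136 × 10⁻²⁵)² / (2 × 9.109 × 10⁻³¹) = 1.448 × 10⁻¹⁹ J = 0.904 eV.

KE = 0.904 eV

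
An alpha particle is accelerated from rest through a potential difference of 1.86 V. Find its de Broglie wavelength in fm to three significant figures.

λ = 7450 fm

KE = 2eV = 2 × 1.602 × 10⁻¹⁹ × 1.860 = 5.959 × 10⁻¹⁹ J.
p = √(2mKE) = √(2 × 6.645 × 10⁻²⁷ × 5.959 × 10⁻¹⁹) = 8.899 × 10⁻²³ kg·m/s.
λ = h/p = 6.626 × 10⁻³⁴ / 8.899 × 10⁻²³ = 7.45 × 10⁻¹² m = 7450 fm.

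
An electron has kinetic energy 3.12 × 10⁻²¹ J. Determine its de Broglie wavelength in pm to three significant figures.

p = √(2mKE) = √(2 × 9.109 × 10⁻³¹ × 3.120 × 10⁻²¹) = 7.539 × 10⁻²⁶ kg·m/s.
λ = h/p = 6.626 × 10⁻³⁴ / 7.539 × 10⁻²⁶ = 8.79 × 10⁻⁹ m = 8790 pm.

λ = 8790 pm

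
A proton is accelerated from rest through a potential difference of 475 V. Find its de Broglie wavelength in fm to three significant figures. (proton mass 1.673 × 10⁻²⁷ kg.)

KE = eV = 1.602 × 10⁻¹⁹ × 475.0 = 7.610 × 10⁻¹⁷ J.
p = √(2mKE) = √(2 × 1.673 × 10⁻²⁷ × 7.610 × 10⁻¹⁷) = 5.046 × 10⁻²² kg·m/s.
λ = h/p = 6.626 × 10⁻³⁴ / 5.046 × 10⁻²² = 1.31 × 10⁻¹² m = 1310 fm.

λ = 1310 fm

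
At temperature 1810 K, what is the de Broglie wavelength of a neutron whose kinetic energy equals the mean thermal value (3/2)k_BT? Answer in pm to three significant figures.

λ = 59.1 pm

KE = (3/2)k_BT = 1.5 × 1.381 × 10⁻²³ × 1810 = 3.749 × 10⁻²⁰ J.
p = √(2mKE) = √(2 × 1.675 × 10⁻²⁷ × 3.749 × 10⁻²⁰) = 1.121 × 10⁻²³ kg·m/s.
λ = h/p = 5.91 × 10⁻¹¹ m = 59.1 pm.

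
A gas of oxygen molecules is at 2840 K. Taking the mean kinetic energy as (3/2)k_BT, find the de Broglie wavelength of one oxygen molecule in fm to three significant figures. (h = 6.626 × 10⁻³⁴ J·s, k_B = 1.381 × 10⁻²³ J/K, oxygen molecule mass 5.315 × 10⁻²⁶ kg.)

λ = 8380 fm

KE = (3/2)k_BT = 1.5 × 1.381 × 10⁻²³ × 2840 = 5.883 × 10⁻²⁰ J.
p = √(2mKE) = √(2 × 5.315 × 10⁻²⁶ × 5.883 × 10⁻²⁰) = 7.908 × 10⁻²³ kg·m/s.
λ = h/p = 8.38 × 10⁻¹² m = 8380 fm.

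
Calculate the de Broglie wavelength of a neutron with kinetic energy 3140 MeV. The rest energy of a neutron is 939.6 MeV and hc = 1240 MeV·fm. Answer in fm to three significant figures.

Total energy E = KE + m₀c² = 3140 + 939.6 = 4079.6 MeV.
(pc)² = E² − (m₀c²)² = (4079.6)² − (939.6)² = 1.576 × 10⁷ MeV², so pc = 3970 MeV.
λ = hc/(pc) = 1240 MeV·fm / 3970 MeV = 0.312 fm.

λ = 0.312 fm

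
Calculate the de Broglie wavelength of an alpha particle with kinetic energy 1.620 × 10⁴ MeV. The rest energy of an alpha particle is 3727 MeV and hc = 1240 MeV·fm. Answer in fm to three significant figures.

Total energy E = KE + m₀c² = 1.620 × 10⁴ + 3727 = 19927 MeV.
(pc)² = E² − (m₀c²)² = (19927)² − (3727)² = 3.832 × 10⁸ MeV², so pc = 1.958 × 10⁴ MeV.
λ = hc/(pc) = 1240 MeV·fm / 1.958 × 10⁴ MeV = 0.0633 fm.

λ = 0.0633 fm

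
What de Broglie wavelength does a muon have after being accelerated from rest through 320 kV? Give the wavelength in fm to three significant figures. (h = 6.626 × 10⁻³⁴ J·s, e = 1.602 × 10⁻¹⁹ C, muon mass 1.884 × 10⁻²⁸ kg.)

KE = eV = 1.602 × 10⁻¹⁹ × 3.200 × 10⁵ = 5.126 × 10⁻¹⁴ J.
p = √(2mKE) = √(2 × 1.884 × 10⁻²⁸ × 5.126 × 10⁻¹⁴) = 4.395 × 10⁻²¹ kg·m/s.
λ = h/p = 6.626 × 10⁻³⁴ / 4.395 × 10⁻²¹ = 1.51 × 10⁻¹³ m = 151 fm.

λ = 151 fm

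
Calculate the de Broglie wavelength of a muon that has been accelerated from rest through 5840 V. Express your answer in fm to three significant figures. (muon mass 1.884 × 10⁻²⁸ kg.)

KE = eV = 1.602 × 10⁻¹⁹ × 5840 = 9.356 × 10⁻¹⁶ J.
p = √(2mKE) = √(2 × 1.884 × 10⁻²⁸ × 9.356 × 10⁻¹⁶) = 5.937 × 10⁻²² kg·m/s.
λ = h/p = 6.626 × 10⁻³⁴ / 5.937 × 10⁻²² = 1.12 × 10⁻¹² m = 1120 fm.

λ = 1120 fm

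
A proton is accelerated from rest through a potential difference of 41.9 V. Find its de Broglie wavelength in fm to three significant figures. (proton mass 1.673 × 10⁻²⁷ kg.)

λ = 4420 fm

KE = eV = 1.602 × 10⁻¹⁹ × 41.90 = 6.712 × 10⁻¹⁸ J.
p = √(2mKE) = √(2 × 1.673 × 10⁻²⁷ × 6.712 × 10⁻¹⁸) = 1.499 × 10⁻²² kg·m/s.
λ = h/p = 6.626 × 10⁻³⁴ / 1.499 × 10⁻²² = 4.42 × 10⁻¹² m = 4420 fm.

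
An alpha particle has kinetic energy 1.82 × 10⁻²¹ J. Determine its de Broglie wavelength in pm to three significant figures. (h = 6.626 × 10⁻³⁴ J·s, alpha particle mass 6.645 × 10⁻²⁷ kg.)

λ = 135 pm

p = √(2mKE) = √(2 × 6.645 × 10⁻²⁷ × 1.820 × 10⁻²¹) = 4.918 × 10⁻²⁴ kg·m/s.
λ = h/p = 6.626 × 10⁻³⁴ / 4.918 × 10⁻²⁴ = 1.35 × 10⁻¹⁰ m = 135 pm.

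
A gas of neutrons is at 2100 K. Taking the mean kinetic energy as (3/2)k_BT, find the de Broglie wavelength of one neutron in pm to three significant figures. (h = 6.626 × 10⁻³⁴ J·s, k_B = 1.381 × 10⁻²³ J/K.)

KE = (3/2)k_BT = 1.5 × 1.381 × 10⁻²³ × 2100 = 4.350 × 10⁻²⁰ J.
p = √(2mKE) = √(2 × 1.675 × 10⁻²⁷ × 4.350 × 10⁻²⁰) = 1.207 × 10⁻²³ kg·m/s.
λ = h/p = 5.49 × 10⁻¹¹ m = 54.9 pm.

λ = 54.9 pm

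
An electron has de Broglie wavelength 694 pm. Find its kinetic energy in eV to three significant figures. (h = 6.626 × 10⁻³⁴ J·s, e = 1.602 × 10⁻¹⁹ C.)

p = h/λ = 6.626 × 10⁻³⁴ / 6.940 × 10⁻¹⁰ = 9.548 × 10⁻²⁵ kg·m/s.
KE = p²/(2m) = (9.548 × 10⁻²⁵)² / (2 × 9.109 × 10⁻³¹) = 5.004 × 10⁻¹⁹ J = 3.12 eV.

KE = 3.12 eV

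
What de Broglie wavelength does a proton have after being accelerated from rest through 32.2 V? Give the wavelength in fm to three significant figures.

λ = 5040 fm

KE = eV = 1.602 × 10⁻¹⁹ × 32.20 = 5.158 × 10⁻¹⁸ J.
p = √(2mKE) = √(2 × 1.673 × 10⁻²⁷ × 5.158 × 10⁻¹⁸) = 1.314 × 10⁻²² kg·m/s.
λ = h/p = 6.626 × 10⁻³⁴ / 1.314 × 10⁻²² = 5.04 × 10⁻¹² m = 5040 fm.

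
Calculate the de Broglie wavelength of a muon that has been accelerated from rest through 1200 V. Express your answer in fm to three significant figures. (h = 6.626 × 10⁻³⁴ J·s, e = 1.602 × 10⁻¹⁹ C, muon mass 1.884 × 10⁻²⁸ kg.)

KE = eV = 1.602 × 10⁻¹⁹ × 1200 = 1.922 × 10⁻¹⁶ J.
p = √(2mKE) = √(2 × 1.884 × 10⁻²⁸ × 1.922 × 10⁻¹⁶) = 2.691 × 10⁻²² kg·m/s.
λ = h/p = 6.626 × 10⁻³⁴ / 2.691 × 10⁻²² = 2.46 × 10⁻¹² m = 2460 fm.

λ = 2460 fm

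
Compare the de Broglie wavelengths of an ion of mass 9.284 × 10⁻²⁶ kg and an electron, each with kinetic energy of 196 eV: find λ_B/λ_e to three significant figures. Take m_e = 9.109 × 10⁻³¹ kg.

λ_B/λ_e = 3.13 × 10⁻³

At fixed KE, p = √(2mKE) so λ = h/p ∝ 1/√m.
λ_B/λ_e = √(m_e/m_B) = √(9.109 × 10⁻³¹/9.284 × 10⁻²⁶) = √(9.812 × 10⁻⁶) = 3.13 × 10⁻³.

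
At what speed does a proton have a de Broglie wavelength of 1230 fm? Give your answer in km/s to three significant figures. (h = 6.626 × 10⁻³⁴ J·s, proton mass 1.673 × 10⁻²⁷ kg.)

p = h/λ = 6.626 × 10⁻³⁴ / 1.230 × 10⁻¹² = 5.387 × 10⁻²² kg·m/s.
v = p/m = 5.387 × 10⁻²² / 1.673 × 10⁻²⁷ = 3.22 × 10⁵ m/s = 322 km/s.

v = 322 km/s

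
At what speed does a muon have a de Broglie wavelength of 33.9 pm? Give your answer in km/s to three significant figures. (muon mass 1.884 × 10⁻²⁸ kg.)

p = h/λ = 6.626 × 10⁻³⁴ / 3.390 × 10⁻¹¹ = 1.955 × 10⁻²³ kg·m/s.
v = p/m = 1.955 × 10⁻²³ / 1.884 × 10⁻²⁸ = 1.04 × 10⁵ m/s = 104 km/s.

v = 104 km/s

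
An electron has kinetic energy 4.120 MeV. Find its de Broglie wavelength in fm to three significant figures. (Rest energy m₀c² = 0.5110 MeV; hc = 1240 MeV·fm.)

λ = 269 fm

Total energy E = KE + m₀c² = 4.120 + 0.5110 = 4.6310 MeV.
(pc)² = E² − (m₀c²)² = (4.6310)² − (0.5110)² = 21.19 MeV², so pc = 4.603 MeV.
λ = hc/(pc) = 1240 MeV·fm / 4.603 MeV = 269 fm.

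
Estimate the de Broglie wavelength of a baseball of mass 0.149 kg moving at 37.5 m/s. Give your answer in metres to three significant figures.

λ = 1.19 × 10⁻³⁴ m

p = mv = 0.149 × 37.5 = 5.587 kg·m/s.
λ = h/p = 6.626 × 10⁻³⁴ / 5.587 = 1.19 × 10⁻³⁴ m.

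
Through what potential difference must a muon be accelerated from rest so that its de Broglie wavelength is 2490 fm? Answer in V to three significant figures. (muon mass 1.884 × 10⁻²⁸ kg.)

V = 1170 V

p = h/λ = 6.626 × 10⁻³⁴ / 2.490 × 10⁻¹² = 2.661 × 10⁻²² kg·m/s.
KE = p²/(2m) = 1.879 × 10⁻¹⁶ J.
V = KE/e = 1.879 × 10⁻¹⁶ / (1.602 × 10⁻¹⁹) = 1170 V.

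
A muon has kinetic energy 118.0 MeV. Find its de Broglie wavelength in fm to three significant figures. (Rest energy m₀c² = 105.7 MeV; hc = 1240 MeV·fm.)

Total energy E = KE + m₀c² = 118.0 + 105.7 = 223.7 MeV.
(pc)² = E² − (m₀c²)² = (223.7)² − (105.7)² = 3.887 × 10⁴ MeV², so pc = 197.2 MeV.
λ = hc/(pc) = 1240 MeV·fm / 197.2 MeV = 6.29 fm.

λ = 6.29 fm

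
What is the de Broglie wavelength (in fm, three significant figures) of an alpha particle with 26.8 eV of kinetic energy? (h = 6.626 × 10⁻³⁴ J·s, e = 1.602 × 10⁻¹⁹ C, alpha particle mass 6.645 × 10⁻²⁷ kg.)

λ = 2770 fm

KE = 26.8 eV = 4.293 × 10⁻¹⁸ J.
p = √(2mKE) = √(2 × 6.645 × 10⁻²⁷ × 4.293 × 10⁻¹⁸) = 2.389 × 10⁻²² kg·m/s.
λ = h/p = 6.626 × 10⁻³⁴ / 2.389 × 10⁻²² = 2.77 × 10⁻¹² m = 2770 fm.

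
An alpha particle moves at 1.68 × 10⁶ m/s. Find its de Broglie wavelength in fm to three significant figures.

p = mv = 6.645 × 10⁻²⁷ × 1.68 × 10⁶ = 1.116 × 10⁻²⁰ kg·m/s.
λ = h/p = 6.626 × 10⁻³⁴ / 1.116 × 10⁻²⁰ = 5.94 × 10⁻¹⁴ m = 59.4 fm.

λ = 59.4 fm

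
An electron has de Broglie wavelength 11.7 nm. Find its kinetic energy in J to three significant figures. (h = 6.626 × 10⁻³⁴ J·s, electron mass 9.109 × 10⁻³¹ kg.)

KE = 1.76 × 10⁻²¹ J

p = h/λ = 6.626 × 10⁻³⁴ / 1.170 × 10⁻⁸ = 5.663 × 10⁻²⁶ kg·m/s.
KE = p²/(2m) = (5.663 × 10⁻²⁶)² / (2 × 9.109 × 10⁻³¹) = 1.760 × 10⁻²¹ J = 1.76 × 10⁻²¹ J.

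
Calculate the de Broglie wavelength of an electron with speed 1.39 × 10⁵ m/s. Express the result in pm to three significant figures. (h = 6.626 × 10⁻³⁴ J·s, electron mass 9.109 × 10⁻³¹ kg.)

p = mv = 9.109 × 10⁻³¹ × 1.39 × 10⁵ = 1.266 × 10⁻²⁵ kg·m/s.
λ = h/p = 6.626 × 10⁻³⁴ / 1.266 × 10⁻²⁵ = 5.23 × 10⁻⁹ m = 5230 pm.

λ = 5230 pm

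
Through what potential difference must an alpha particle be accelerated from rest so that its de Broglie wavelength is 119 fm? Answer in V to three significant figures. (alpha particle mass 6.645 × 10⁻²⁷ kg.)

p = h/λ = 6.626 × 10⁻³⁴ / 1.190 × 10⁻¹³ = 5.568 × 10⁻²¹ kg·m/s.
KE = p²/(2m) = 2.333 × 10⁻¹⁵ J.
V = KE/2e = 2.333 × 10⁻¹⁵ / (2 × 1.602 × 10⁻¹⁹) = 7280 V.

V = 7280 V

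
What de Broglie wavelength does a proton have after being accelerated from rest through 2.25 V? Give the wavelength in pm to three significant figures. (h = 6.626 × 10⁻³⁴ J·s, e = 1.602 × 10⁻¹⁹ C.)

λ = 19.1 pm

KE = eV = 1.602 × 10⁻¹⁹ × 2.250 = 3.605 × 10⁻¹⁹ J.
p = √(2mKE) = √(2 × 1.673 × 10⁻²⁷ × 3.605 × 10⁻¹⁹) = 3.473 × 10⁻²³ kg·m/s.
λ = h/p = 6.626 × 10⁻³⁴ / 3.473 × 10⁻²³ = 1.91 × 10⁻¹¹ m = 19.1 pm.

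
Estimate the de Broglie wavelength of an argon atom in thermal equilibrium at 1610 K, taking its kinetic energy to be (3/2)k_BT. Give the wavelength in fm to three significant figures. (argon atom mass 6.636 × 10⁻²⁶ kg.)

λ = 9960 fm

KE = (3/2)k_BT = 1.5 × 1.381 × 10⁻²³ × 1610 = 3.335 × 10⁻²⁰ J.
p = √(2mKE) = √(2 × 6.636 × 10⁻²⁶ × 3.335 × 10⁻²⁰) = 6.653 × 10⁻²³ kg·m/s.
λ = h/p = 9.96 × 10⁻¹² m = 9960 fm.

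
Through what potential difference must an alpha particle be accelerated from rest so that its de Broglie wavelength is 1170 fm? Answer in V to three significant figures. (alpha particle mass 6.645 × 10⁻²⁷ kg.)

p = h/λ = 6.626 × 10⁻³⁴ / 1.170 × 10⁻¹² = 5.663 × 10⁻²² kg·m/s.
KE = p²/(2m) = 2.413 × 10⁻¹⁷ J.
V = KE/2e = 2.413 × 10⁻¹⁷ / (2 × 1.602 × 10⁻¹⁹) = 75.3 V.

V = 75.3 V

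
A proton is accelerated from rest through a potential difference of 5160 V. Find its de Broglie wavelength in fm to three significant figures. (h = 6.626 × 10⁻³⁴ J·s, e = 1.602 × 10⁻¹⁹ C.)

KE = eV = 1.602 × 10⁻¹⁹ × 5160 = 8.266 × 10⁻¹⁶ J.
p = √(2mKE) = √(2 × 1.673 × 10⁻²⁷ × 8.266 × 10⁻¹⁶) = 1.663 × 10⁻²¹ kg·m/s.
λ = h/p = 6.626 × 10⁻³⁴ / 1.663 × 10⁻²¹ = 3.98 × 10⁻¹³ m = 398 fm.

λ = 398 fm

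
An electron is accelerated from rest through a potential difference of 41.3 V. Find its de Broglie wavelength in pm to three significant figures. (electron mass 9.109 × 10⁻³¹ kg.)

λ = 191 pm

KE = eV = 1.602 × 10⁻¹⁹ × 41.30 = 6.616 × 10⁻¹⁸ J.
p = √(2mKE) = √(2 × 9.109 × 10⁻³¹ × 6.616 × 10⁻¹⁸) = 3.472 × 10⁻²⁴ kg·m/s.
λ = h/p = 6.626 × 10⁻³⁴ / 3.472 × 10⁻²⁴ = 1.91 × 10⁻¹⁰ m = 191 pm.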